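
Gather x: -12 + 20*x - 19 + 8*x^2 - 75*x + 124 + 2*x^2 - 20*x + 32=10*x^2 - 75*x + 125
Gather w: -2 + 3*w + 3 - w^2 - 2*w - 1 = -w^2 + w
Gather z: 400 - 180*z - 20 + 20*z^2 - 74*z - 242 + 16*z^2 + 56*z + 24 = 36*z^2 - 198*z + 162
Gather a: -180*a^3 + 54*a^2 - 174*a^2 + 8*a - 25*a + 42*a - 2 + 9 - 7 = -180*a^3 - 120*a^2 + 25*a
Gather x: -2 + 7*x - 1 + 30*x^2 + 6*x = 30*x^2 + 13*x - 3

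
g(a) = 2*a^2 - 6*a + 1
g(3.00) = 1.00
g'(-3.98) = -21.92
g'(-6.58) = -32.32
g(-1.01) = 9.10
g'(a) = 4*a - 6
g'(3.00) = 6.00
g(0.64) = -2.02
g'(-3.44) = -19.76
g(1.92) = -3.15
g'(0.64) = -3.44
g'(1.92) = 1.68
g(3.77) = 6.81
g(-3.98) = 56.56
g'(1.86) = 1.44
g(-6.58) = 127.07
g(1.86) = -3.24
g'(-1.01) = -10.04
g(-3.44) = 45.31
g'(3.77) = 9.08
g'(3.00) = 6.00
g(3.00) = 1.00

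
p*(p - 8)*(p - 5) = p^3 - 13*p^2 + 40*p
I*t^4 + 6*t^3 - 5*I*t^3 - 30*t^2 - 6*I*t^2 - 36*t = t*(t - 6)*(t - 6*I)*(I*t + I)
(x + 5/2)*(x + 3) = x^2 + 11*x/2 + 15/2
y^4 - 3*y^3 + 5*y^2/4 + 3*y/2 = y*(y - 2)*(y - 3/2)*(y + 1/2)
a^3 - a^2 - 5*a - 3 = (a - 3)*(a + 1)^2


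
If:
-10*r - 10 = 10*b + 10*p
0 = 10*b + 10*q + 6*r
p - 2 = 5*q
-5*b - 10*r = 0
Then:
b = 1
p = -3/2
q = -7/10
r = -1/2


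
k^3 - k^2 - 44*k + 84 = (k - 6)*(k - 2)*(k + 7)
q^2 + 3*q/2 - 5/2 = (q - 1)*(q + 5/2)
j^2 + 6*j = j*(j + 6)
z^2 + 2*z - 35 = (z - 5)*(z + 7)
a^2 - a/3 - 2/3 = (a - 1)*(a + 2/3)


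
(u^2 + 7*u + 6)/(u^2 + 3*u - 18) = (u + 1)/(u - 3)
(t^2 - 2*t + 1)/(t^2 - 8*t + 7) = (t - 1)/(t - 7)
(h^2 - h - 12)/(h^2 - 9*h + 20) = (h + 3)/(h - 5)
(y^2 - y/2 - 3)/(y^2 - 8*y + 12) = (y + 3/2)/(y - 6)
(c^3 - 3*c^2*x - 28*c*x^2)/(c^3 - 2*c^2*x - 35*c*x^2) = (c + 4*x)/(c + 5*x)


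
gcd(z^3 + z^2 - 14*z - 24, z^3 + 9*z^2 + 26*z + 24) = z^2 + 5*z + 6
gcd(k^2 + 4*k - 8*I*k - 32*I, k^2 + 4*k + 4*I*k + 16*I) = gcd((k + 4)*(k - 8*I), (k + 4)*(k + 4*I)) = k + 4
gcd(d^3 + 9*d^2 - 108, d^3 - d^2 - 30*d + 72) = d^2 + 3*d - 18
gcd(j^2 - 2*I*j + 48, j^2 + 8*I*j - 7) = 1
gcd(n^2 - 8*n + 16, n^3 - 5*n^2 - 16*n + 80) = n - 4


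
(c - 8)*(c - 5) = c^2 - 13*c + 40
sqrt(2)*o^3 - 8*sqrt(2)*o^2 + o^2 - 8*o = o*(o - 8)*(sqrt(2)*o + 1)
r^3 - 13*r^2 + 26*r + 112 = (r - 8)*(r - 7)*(r + 2)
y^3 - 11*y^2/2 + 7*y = y*(y - 7/2)*(y - 2)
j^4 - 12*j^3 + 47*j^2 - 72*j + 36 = (j - 6)*(j - 3)*(j - 2)*(j - 1)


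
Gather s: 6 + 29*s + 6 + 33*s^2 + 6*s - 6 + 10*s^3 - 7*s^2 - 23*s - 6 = 10*s^3 + 26*s^2 + 12*s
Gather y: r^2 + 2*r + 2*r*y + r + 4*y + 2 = r^2 + 3*r + y*(2*r + 4) + 2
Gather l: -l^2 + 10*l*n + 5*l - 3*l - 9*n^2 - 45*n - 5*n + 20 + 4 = -l^2 + l*(10*n + 2) - 9*n^2 - 50*n + 24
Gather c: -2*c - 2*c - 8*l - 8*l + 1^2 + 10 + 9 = -4*c - 16*l + 20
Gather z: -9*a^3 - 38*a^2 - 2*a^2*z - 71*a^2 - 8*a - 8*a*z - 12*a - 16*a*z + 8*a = -9*a^3 - 109*a^2 - 12*a + z*(-2*a^2 - 24*a)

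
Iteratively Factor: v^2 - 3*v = (v)*(v - 3)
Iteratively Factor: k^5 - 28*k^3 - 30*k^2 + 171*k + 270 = (k + 2)*(k^4 - 2*k^3 - 24*k^2 + 18*k + 135) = (k - 3)*(k + 2)*(k^3 + k^2 - 21*k - 45) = (k - 3)*(k + 2)*(k + 3)*(k^2 - 2*k - 15) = (k - 5)*(k - 3)*(k + 2)*(k + 3)*(k + 3)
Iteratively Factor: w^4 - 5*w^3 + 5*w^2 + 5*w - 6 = (w + 1)*(w^3 - 6*w^2 + 11*w - 6) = (w - 3)*(w + 1)*(w^2 - 3*w + 2) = (w - 3)*(w - 2)*(w + 1)*(w - 1)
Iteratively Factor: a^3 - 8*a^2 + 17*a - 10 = (a - 5)*(a^2 - 3*a + 2) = (a - 5)*(a - 1)*(a - 2)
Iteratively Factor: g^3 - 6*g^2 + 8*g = (g)*(g^2 - 6*g + 8) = g*(g - 2)*(g - 4)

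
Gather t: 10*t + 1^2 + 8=10*t + 9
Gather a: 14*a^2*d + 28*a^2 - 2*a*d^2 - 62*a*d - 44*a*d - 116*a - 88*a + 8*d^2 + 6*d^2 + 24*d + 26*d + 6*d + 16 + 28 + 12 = a^2*(14*d + 28) + a*(-2*d^2 - 106*d - 204) + 14*d^2 + 56*d + 56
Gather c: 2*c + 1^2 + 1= 2*c + 2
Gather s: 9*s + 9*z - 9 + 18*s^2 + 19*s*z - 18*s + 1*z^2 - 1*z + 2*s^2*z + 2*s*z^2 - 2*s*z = s^2*(2*z + 18) + s*(2*z^2 + 17*z - 9) + z^2 + 8*z - 9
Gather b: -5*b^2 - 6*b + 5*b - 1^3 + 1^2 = -5*b^2 - b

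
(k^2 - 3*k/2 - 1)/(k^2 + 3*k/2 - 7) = (2*k + 1)/(2*k + 7)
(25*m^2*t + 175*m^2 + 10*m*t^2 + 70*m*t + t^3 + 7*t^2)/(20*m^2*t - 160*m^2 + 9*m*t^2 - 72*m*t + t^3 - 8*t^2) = (5*m*t + 35*m + t^2 + 7*t)/(4*m*t - 32*m + t^2 - 8*t)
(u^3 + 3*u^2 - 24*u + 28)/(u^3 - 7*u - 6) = (-u^3 - 3*u^2 + 24*u - 28)/(-u^3 + 7*u + 6)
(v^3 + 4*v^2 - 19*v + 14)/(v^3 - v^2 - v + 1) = (v^2 + 5*v - 14)/(v^2 - 1)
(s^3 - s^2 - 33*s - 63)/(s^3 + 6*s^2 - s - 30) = (s^2 - 4*s - 21)/(s^2 + 3*s - 10)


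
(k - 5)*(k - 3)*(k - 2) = k^3 - 10*k^2 + 31*k - 30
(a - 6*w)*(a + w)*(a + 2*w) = a^3 - 3*a^2*w - 16*a*w^2 - 12*w^3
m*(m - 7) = m^2 - 7*m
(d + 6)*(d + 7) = d^2 + 13*d + 42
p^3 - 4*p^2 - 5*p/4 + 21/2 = (p - 7/2)*(p - 2)*(p + 3/2)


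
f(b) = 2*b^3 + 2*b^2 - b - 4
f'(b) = 6*b^2 + 4*b - 1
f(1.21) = 1.26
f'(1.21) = 12.62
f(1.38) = 3.68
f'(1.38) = 15.95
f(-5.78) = -317.60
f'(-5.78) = 176.33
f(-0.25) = -3.66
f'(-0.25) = -1.62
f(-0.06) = -3.93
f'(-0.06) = -1.22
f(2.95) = 61.80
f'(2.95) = 63.02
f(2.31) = 29.01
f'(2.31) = 40.26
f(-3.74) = -76.91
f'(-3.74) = 67.97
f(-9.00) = -1291.00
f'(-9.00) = 449.00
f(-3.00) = -37.00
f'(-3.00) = 41.00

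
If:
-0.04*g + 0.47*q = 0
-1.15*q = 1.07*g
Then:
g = 0.00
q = 0.00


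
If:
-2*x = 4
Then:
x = -2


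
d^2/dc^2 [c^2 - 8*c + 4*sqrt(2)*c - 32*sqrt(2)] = 2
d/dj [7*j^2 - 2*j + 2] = 14*j - 2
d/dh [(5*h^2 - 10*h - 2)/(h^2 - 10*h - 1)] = 2*(-20*h^2 - 3*h - 5)/(h^4 - 20*h^3 + 98*h^2 + 20*h + 1)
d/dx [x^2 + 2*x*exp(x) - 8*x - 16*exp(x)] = 2*x*exp(x) + 2*x - 14*exp(x) - 8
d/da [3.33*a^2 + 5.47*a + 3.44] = 6.66*a + 5.47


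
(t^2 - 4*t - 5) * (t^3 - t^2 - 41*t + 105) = t^5 - 5*t^4 - 42*t^3 + 274*t^2 - 215*t - 525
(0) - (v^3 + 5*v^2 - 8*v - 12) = -v^3 - 5*v^2 + 8*v + 12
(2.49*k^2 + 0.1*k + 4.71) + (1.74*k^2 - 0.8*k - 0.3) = 4.23*k^2 - 0.7*k + 4.41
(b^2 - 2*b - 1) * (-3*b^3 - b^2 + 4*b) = -3*b^5 + 5*b^4 + 9*b^3 - 7*b^2 - 4*b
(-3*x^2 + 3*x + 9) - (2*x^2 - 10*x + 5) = -5*x^2 + 13*x + 4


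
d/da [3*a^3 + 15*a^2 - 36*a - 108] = 9*a^2 + 30*a - 36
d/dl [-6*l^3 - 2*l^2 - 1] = 2*l*(-9*l - 2)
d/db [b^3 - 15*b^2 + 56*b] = 3*b^2 - 30*b + 56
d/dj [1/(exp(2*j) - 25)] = -2*exp(2*j)/(exp(2*j) - 25)^2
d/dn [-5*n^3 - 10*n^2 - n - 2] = -15*n^2 - 20*n - 1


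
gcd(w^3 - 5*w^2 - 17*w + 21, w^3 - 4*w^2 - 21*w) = w^2 - 4*w - 21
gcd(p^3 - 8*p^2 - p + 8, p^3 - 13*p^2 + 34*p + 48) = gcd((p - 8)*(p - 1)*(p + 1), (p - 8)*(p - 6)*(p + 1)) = p^2 - 7*p - 8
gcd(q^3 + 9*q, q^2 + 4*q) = q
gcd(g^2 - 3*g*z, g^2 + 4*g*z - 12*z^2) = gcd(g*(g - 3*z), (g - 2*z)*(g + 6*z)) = 1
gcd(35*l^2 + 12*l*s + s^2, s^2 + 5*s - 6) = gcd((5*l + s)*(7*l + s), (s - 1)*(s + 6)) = 1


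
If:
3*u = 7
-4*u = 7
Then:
No Solution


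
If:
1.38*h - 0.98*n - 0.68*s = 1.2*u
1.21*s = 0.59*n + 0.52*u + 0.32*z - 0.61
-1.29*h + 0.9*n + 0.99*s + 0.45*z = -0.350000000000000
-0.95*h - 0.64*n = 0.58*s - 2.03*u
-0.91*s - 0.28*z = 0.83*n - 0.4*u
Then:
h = 0.33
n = 0.38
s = -0.24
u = 0.21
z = -0.05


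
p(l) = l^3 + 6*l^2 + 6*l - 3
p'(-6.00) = 42.00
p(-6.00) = -39.00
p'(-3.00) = -3.00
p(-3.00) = 6.00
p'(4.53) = 121.92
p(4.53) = 240.27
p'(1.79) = 37.09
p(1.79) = 32.70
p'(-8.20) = 109.32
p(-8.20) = -200.13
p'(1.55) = 31.81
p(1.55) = 24.44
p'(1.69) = 34.85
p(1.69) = 29.10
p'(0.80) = 17.52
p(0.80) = 6.15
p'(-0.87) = -2.17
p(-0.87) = -4.34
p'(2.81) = 63.41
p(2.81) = 83.42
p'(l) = 3*l^2 + 12*l + 6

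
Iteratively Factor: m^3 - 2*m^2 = (m - 2)*(m^2) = m*(m - 2)*(m)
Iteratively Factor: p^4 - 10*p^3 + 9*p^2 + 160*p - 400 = (p - 4)*(p^3 - 6*p^2 - 15*p + 100) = (p - 4)*(p + 4)*(p^2 - 10*p + 25) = (p - 5)*(p - 4)*(p + 4)*(p - 5)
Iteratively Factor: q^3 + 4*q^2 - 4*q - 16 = (q + 2)*(q^2 + 2*q - 8) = (q + 2)*(q + 4)*(q - 2)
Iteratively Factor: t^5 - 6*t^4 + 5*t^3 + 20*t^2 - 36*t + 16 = (t - 1)*(t^4 - 5*t^3 + 20*t - 16) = (t - 4)*(t - 1)*(t^3 - t^2 - 4*t + 4) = (t - 4)*(t - 1)^2*(t^2 - 4) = (t - 4)*(t - 2)*(t - 1)^2*(t + 2)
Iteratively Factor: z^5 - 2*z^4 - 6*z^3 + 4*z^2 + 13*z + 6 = (z - 3)*(z^4 + z^3 - 3*z^2 - 5*z - 2) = (z - 3)*(z - 2)*(z^3 + 3*z^2 + 3*z + 1) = (z - 3)*(z - 2)*(z + 1)*(z^2 + 2*z + 1) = (z - 3)*(z - 2)*(z + 1)^2*(z + 1)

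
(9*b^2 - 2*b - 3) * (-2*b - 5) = -18*b^3 - 41*b^2 + 16*b + 15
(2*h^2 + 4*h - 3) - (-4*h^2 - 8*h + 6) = 6*h^2 + 12*h - 9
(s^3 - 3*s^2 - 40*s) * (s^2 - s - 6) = s^5 - 4*s^4 - 43*s^3 + 58*s^2 + 240*s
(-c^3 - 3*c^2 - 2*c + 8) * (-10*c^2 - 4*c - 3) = 10*c^5 + 34*c^4 + 35*c^3 - 63*c^2 - 26*c - 24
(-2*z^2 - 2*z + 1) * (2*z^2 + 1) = -4*z^4 - 4*z^3 - 2*z + 1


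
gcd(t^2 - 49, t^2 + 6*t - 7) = t + 7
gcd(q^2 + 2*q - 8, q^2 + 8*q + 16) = q + 4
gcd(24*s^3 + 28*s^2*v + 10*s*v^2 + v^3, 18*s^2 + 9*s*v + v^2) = 6*s + v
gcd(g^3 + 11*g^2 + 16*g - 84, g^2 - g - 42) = g + 6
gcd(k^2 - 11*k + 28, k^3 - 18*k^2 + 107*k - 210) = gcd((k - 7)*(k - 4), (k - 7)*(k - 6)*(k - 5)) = k - 7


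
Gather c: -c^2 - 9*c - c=-c^2 - 10*c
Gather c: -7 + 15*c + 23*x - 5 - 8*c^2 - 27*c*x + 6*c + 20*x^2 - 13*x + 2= -8*c^2 + c*(21 - 27*x) + 20*x^2 + 10*x - 10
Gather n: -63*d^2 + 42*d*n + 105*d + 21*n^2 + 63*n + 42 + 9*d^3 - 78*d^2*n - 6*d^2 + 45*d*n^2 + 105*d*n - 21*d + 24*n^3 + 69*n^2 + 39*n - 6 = 9*d^3 - 69*d^2 + 84*d + 24*n^3 + n^2*(45*d + 90) + n*(-78*d^2 + 147*d + 102) + 36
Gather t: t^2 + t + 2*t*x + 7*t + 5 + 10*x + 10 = t^2 + t*(2*x + 8) + 10*x + 15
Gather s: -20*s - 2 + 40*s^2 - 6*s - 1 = 40*s^2 - 26*s - 3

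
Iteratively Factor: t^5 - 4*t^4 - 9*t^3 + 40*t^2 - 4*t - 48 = (t + 1)*(t^4 - 5*t^3 - 4*t^2 + 44*t - 48) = (t - 2)*(t + 1)*(t^3 - 3*t^2 - 10*t + 24) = (t - 2)*(t + 1)*(t + 3)*(t^2 - 6*t + 8) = (t - 2)^2*(t + 1)*(t + 3)*(t - 4)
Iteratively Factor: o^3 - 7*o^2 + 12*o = (o)*(o^2 - 7*o + 12) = o*(o - 3)*(o - 4)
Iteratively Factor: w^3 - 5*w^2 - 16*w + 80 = (w - 4)*(w^2 - w - 20) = (w - 5)*(w - 4)*(w + 4)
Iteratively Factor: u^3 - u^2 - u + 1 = (u - 1)*(u^2 - 1) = (u - 1)^2*(u + 1)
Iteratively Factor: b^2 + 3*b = (b + 3)*(b)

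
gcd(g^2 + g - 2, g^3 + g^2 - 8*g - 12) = g + 2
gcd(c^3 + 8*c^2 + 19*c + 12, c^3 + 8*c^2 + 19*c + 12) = c^3 + 8*c^2 + 19*c + 12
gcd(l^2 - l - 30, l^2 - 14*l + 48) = l - 6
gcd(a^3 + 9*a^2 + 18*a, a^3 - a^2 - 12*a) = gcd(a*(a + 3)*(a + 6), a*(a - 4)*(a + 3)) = a^2 + 3*a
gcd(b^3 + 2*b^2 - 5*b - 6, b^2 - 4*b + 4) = b - 2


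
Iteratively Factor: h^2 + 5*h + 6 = (h + 3)*(h + 2)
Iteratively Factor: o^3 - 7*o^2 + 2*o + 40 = (o + 2)*(o^2 - 9*o + 20) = (o - 5)*(o + 2)*(o - 4)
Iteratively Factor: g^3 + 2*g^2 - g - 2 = (g - 1)*(g^2 + 3*g + 2) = (g - 1)*(g + 1)*(g + 2)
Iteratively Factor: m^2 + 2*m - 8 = (m - 2)*(m + 4)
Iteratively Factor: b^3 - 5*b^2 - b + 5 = (b + 1)*(b^2 - 6*b + 5) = (b - 5)*(b + 1)*(b - 1)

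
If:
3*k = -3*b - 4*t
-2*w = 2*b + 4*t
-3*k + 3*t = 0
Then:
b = -7*w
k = 3*w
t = 3*w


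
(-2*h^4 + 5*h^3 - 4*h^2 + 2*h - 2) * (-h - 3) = 2*h^5 + h^4 - 11*h^3 + 10*h^2 - 4*h + 6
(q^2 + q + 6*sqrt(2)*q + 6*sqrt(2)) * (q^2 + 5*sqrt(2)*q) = q^4 + q^3 + 11*sqrt(2)*q^3 + 11*sqrt(2)*q^2 + 60*q^2 + 60*q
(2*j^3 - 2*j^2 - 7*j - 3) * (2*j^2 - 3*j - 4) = 4*j^5 - 10*j^4 - 16*j^3 + 23*j^2 + 37*j + 12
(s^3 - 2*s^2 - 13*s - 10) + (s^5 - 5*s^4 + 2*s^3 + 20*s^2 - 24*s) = s^5 - 5*s^4 + 3*s^3 + 18*s^2 - 37*s - 10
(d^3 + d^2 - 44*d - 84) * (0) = 0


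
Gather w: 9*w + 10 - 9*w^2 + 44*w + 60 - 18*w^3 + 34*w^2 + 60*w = -18*w^3 + 25*w^2 + 113*w + 70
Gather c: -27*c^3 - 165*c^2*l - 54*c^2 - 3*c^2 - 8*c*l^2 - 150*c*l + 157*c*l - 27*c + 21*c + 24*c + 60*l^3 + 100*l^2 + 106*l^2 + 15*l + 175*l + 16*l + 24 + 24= -27*c^3 + c^2*(-165*l - 57) + c*(-8*l^2 + 7*l + 18) + 60*l^3 + 206*l^2 + 206*l + 48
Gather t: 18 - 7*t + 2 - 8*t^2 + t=-8*t^2 - 6*t + 20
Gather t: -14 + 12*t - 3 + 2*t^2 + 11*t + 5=2*t^2 + 23*t - 12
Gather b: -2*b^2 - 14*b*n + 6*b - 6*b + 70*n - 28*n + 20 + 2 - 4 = -2*b^2 - 14*b*n + 42*n + 18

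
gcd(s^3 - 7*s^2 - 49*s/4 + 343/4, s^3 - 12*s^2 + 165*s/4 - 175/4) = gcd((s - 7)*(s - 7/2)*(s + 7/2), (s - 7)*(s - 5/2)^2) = s - 7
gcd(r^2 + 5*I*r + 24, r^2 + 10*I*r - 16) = r + 8*I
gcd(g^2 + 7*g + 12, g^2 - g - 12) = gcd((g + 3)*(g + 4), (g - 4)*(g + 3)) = g + 3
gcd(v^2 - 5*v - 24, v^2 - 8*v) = v - 8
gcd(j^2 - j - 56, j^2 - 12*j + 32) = j - 8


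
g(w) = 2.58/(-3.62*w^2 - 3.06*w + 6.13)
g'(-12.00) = -0.00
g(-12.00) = -0.01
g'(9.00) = 0.00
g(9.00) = -0.01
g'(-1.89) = -26.47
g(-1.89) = -2.54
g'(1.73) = 0.40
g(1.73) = -0.26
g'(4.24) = 0.02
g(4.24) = -0.04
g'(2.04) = 0.20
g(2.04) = -0.17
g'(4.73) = 0.01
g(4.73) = -0.03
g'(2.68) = 0.07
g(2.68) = -0.09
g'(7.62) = 0.00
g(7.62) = -0.01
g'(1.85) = 0.30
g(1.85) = -0.22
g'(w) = 2.58*(7.24*w + 3.06)/(-3.62*w^2 - 3.06*w + 6.13)^2 = (18.6792*w + 7.8948)/(3.62*w^2 + 3.06*w - 6.13)^2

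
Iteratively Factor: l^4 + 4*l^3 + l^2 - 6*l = (l + 3)*(l^3 + l^2 - 2*l) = (l + 2)*(l + 3)*(l^2 - l) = (l - 1)*(l + 2)*(l + 3)*(l)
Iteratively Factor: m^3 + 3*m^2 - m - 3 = (m - 1)*(m^2 + 4*m + 3) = (m - 1)*(m + 1)*(m + 3)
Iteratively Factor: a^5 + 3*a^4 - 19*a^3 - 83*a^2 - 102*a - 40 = (a + 4)*(a^4 - a^3 - 15*a^2 - 23*a - 10) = (a - 5)*(a + 4)*(a^3 + 4*a^2 + 5*a + 2) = (a - 5)*(a + 1)*(a + 4)*(a^2 + 3*a + 2) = (a - 5)*(a + 1)^2*(a + 4)*(a + 2)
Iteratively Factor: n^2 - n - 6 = (n + 2)*(n - 3)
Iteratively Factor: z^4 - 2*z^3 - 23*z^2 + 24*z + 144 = (z - 4)*(z^3 + 2*z^2 - 15*z - 36) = (z - 4)*(z + 3)*(z^2 - z - 12) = (z - 4)^2*(z + 3)*(z + 3)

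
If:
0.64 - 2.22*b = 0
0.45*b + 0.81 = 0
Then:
No Solution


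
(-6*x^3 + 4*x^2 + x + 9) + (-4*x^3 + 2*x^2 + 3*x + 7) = -10*x^3 + 6*x^2 + 4*x + 16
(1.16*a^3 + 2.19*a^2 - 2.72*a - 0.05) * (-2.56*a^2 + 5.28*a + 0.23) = -2.9696*a^5 + 0.5184*a^4 + 18.7932*a^3 - 13.7299*a^2 - 0.8896*a - 0.0115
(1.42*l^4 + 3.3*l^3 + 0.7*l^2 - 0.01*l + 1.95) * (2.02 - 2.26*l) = -3.2092*l^5 - 4.5896*l^4 + 5.084*l^3 + 1.4366*l^2 - 4.4272*l + 3.939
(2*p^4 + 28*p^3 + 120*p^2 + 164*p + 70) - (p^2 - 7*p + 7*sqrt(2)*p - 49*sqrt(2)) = 2*p^4 + 28*p^3 + 119*p^2 - 7*sqrt(2)*p + 171*p + 49*sqrt(2) + 70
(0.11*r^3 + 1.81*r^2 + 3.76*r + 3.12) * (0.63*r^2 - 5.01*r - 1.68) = 0.0693*r^5 + 0.5892*r^4 - 6.8841*r^3 - 19.9128*r^2 - 21.948*r - 5.2416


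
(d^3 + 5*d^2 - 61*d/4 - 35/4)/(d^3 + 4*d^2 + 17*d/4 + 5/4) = (2*d^2 + 9*d - 35)/(2*d^2 + 7*d + 5)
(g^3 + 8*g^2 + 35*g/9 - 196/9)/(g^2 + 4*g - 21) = (g^2 + g - 28/9)/(g - 3)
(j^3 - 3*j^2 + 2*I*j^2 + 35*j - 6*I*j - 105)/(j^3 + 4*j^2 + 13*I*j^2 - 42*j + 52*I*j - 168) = (j^2 + j*(-3 - 5*I) + 15*I)/(j^2 + j*(4 + 6*I) + 24*I)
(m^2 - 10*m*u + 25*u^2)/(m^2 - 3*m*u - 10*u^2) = (m - 5*u)/(m + 2*u)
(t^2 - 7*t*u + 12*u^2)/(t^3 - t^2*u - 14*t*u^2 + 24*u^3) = (t - 4*u)/(t^2 + 2*t*u - 8*u^2)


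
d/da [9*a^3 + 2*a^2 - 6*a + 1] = 27*a^2 + 4*a - 6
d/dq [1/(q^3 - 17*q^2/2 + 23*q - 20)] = 4*(-3*q^2 + 17*q - 23)/(2*q^3 - 17*q^2 + 46*q - 40)^2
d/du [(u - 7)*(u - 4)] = 2*u - 11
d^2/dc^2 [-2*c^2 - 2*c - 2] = -4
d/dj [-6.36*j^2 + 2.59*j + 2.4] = 2.59 - 12.72*j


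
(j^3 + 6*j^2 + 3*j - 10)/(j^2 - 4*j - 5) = (-j^3 - 6*j^2 - 3*j + 10)/(-j^2 + 4*j + 5)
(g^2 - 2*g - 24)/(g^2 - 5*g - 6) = (g + 4)/(g + 1)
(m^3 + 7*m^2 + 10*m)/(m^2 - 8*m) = (m^2 + 7*m + 10)/(m - 8)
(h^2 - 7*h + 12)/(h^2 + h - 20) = (h - 3)/(h + 5)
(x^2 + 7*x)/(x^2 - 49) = x/(x - 7)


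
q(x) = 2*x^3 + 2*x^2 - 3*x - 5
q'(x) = 6*x^2 + 4*x - 3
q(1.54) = 2.43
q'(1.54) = 17.39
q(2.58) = 34.92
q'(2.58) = 47.26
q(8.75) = 1461.72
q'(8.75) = 491.38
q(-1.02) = -1.98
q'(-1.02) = -0.84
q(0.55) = -5.71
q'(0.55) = 1.02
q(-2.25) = -10.91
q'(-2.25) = 18.38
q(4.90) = 263.62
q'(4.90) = 160.66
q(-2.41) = -14.15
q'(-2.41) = 22.21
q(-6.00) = -347.00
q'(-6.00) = 189.00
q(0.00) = -5.00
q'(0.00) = -3.00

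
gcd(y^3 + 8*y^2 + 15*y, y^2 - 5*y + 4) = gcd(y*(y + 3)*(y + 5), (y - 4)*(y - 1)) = 1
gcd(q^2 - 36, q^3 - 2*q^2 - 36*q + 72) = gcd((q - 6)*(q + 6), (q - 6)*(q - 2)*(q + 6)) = q^2 - 36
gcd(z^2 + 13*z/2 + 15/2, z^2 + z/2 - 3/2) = z + 3/2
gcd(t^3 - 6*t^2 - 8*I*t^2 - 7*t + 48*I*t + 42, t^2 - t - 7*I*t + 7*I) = t - 7*I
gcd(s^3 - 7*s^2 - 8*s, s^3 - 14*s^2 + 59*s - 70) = 1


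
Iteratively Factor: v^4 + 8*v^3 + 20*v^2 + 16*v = (v + 4)*(v^3 + 4*v^2 + 4*v) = (v + 2)*(v + 4)*(v^2 + 2*v) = v*(v + 2)*(v + 4)*(v + 2)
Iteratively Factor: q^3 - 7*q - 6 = (q + 1)*(q^2 - q - 6) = (q - 3)*(q + 1)*(q + 2)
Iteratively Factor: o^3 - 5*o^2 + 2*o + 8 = (o - 2)*(o^2 - 3*o - 4) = (o - 2)*(o + 1)*(o - 4)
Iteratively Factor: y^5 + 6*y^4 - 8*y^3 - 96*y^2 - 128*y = (y + 4)*(y^4 + 2*y^3 - 16*y^2 - 32*y) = (y + 4)^2*(y^3 - 2*y^2 - 8*y) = (y + 2)*(y + 4)^2*(y^2 - 4*y) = y*(y + 2)*(y + 4)^2*(y - 4)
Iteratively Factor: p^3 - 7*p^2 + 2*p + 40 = (p - 5)*(p^2 - 2*p - 8) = (p - 5)*(p + 2)*(p - 4)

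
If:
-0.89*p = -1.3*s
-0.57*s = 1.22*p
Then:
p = 0.00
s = 0.00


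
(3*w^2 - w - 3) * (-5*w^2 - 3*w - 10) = -15*w^4 - 4*w^3 - 12*w^2 + 19*w + 30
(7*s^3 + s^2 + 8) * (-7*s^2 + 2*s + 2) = -49*s^5 + 7*s^4 + 16*s^3 - 54*s^2 + 16*s + 16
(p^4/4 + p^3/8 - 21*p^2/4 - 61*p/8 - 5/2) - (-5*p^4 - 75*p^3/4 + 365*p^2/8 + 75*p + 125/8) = 21*p^4/4 + 151*p^3/8 - 407*p^2/8 - 661*p/8 - 145/8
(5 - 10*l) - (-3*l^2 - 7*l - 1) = 3*l^2 - 3*l + 6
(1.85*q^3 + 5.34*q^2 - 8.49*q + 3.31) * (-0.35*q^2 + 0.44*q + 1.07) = -0.6475*q^5 - 1.055*q^4 + 7.3006*q^3 + 0.8197*q^2 - 7.6279*q + 3.5417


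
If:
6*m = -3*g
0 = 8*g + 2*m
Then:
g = 0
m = 0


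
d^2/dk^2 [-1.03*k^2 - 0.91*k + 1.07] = -2.06000000000000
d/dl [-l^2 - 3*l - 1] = -2*l - 3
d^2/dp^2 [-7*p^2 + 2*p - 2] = -14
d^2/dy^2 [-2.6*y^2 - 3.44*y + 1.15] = -5.20000000000000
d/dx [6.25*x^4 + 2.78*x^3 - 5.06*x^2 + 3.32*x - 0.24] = 25.0*x^3 + 8.34*x^2 - 10.12*x + 3.32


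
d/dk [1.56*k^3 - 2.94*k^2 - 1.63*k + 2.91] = 4.68*k^2 - 5.88*k - 1.63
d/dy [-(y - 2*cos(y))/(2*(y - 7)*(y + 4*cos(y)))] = (-6*y^2*sin(y) + y^2 + 42*y*sin(y) - 4*y*cos(y) - 8*cos(y)^2 + 42*cos(y))/(2*(y - 7)^2*(y + 4*cos(y))^2)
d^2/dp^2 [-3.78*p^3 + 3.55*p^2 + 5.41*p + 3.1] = 7.1 - 22.68*p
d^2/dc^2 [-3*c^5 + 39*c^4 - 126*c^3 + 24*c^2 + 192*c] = -60*c^3 + 468*c^2 - 756*c + 48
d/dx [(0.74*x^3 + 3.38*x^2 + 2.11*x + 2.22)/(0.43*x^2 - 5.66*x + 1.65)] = (0.3182*x^4 - 8.3768*x^3 - 16.3751*x^2 + 9.2448*x + 16.0467)/(0.1849*x^4 - 4.8676*x^3 + 33.4546*x^2 - 18.678*x + 2.7225)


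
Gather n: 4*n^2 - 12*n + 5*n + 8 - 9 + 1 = 4*n^2 - 7*n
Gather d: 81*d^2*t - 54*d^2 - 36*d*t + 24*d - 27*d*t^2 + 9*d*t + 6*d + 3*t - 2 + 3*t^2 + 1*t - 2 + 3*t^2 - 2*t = d^2*(81*t - 54) + d*(-27*t^2 - 27*t + 30) + 6*t^2 + 2*t - 4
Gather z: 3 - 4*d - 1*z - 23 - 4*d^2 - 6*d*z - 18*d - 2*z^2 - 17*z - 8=-4*d^2 - 22*d - 2*z^2 + z*(-6*d - 18) - 28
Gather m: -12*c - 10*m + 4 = -12*c - 10*m + 4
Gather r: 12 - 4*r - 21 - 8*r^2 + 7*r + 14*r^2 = 6*r^2 + 3*r - 9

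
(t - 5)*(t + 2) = t^2 - 3*t - 10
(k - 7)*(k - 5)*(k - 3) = k^3 - 15*k^2 + 71*k - 105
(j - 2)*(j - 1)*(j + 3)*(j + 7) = j^4 + 7*j^3 - 7*j^2 - 43*j + 42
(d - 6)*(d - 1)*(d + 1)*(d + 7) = d^4 + d^3 - 43*d^2 - d + 42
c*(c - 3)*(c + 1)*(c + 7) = c^4 + 5*c^3 - 17*c^2 - 21*c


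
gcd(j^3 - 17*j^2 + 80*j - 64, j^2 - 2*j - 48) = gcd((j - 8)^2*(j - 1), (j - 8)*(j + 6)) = j - 8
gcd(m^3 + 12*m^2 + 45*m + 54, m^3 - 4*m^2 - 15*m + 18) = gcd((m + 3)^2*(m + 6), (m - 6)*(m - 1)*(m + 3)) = m + 3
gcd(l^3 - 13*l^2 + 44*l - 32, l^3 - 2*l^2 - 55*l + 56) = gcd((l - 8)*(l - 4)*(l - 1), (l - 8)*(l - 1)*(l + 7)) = l^2 - 9*l + 8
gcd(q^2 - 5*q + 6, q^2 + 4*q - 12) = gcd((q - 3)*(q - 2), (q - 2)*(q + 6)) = q - 2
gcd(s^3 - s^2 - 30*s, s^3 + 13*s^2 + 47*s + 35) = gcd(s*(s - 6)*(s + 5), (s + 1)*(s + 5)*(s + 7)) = s + 5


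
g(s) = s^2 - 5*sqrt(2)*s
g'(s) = 2*s - 5*sqrt(2)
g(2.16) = -10.61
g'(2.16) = -2.75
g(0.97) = -5.92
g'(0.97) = -5.13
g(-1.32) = 11.08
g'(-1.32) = -9.71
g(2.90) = -12.10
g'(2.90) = -1.27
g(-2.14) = 19.71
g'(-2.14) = -11.35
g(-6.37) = 85.62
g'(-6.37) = -19.81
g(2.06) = -10.32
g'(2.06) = -2.95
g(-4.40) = 50.47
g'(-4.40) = -15.87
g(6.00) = -6.43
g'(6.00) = 4.93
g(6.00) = -6.43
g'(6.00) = 4.93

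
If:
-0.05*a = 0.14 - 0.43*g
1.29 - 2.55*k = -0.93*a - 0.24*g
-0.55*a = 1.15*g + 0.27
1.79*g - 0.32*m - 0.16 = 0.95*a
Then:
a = -0.94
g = 0.22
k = 0.18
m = 3.51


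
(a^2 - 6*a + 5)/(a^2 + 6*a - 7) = (a - 5)/(a + 7)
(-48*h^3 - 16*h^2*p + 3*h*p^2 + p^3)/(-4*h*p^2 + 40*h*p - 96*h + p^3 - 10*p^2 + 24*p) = (12*h^2 + 7*h*p + p^2)/(p^2 - 10*p + 24)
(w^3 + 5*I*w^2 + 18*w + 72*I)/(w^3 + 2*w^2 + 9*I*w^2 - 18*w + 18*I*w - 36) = (w - 4*I)/(w + 2)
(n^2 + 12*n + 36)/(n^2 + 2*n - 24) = (n + 6)/(n - 4)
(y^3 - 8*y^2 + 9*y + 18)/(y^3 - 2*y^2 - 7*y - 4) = (y^2 - 9*y + 18)/(y^2 - 3*y - 4)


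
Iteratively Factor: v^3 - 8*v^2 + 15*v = (v)*(v^2 - 8*v + 15) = v*(v - 5)*(v - 3)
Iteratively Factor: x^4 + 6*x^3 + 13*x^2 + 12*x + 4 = (x + 2)*(x^3 + 4*x^2 + 5*x + 2) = (x + 1)*(x + 2)*(x^2 + 3*x + 2) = (x + 1)*(x + 2)^2*(x + 1)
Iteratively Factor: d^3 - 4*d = (d)*(d^2 - 4) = d*(d - 2)*(d + 2)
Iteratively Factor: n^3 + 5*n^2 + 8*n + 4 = (n + 1)*(n^2 + 4*n + 4) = (n + 1)*(n + 2)*(n + 2)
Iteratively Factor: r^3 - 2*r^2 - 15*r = (r - 5)*(r^2 + 3*r) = r*(r - 5)*(r + 3)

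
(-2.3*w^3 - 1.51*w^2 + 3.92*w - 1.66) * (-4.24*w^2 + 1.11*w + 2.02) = 9.752*w^5 + 3.8494*w^4 - 22.9429*w^3 + 8.3394*w^2 + 6.0758*w - 3.3532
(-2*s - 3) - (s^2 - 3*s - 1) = -s^2 + s - 2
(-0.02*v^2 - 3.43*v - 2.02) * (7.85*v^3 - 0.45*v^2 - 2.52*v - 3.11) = -0.157*v^5 - 26.9165*v^4 - 14.2631*v^3 + 9.6148*v^2 + 15.7577*v + 6.2822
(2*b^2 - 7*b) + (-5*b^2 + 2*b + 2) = -3*b^2 - 5*b + 2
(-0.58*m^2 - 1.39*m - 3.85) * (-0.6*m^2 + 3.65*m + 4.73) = 0.348*m^4 - 1.283*m^3 - 5.5069*m^2 - 20.6272*m - 18.2105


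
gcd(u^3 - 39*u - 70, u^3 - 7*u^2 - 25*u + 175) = u^2 - 2*u - 35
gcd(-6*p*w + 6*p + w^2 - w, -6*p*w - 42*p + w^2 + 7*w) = 6*p - w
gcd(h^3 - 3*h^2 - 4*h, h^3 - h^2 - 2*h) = h^2 + h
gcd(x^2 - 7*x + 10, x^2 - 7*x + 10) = x^2 - 7*x + 10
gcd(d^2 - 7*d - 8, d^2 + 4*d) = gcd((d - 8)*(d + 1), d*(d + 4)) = 1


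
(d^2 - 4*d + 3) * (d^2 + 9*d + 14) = d^4 + 5*d^3 - 19*d^2 - 29*d + 42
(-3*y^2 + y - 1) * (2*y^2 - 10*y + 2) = -6*y^4 + 32*y^3 - 18*y^2 + 12*y - 2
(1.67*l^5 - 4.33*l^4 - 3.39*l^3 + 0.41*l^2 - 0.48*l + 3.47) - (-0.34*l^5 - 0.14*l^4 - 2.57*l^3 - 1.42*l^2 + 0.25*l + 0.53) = 2.01*l^5 - 4.19*l^4 - 0.82*l^3 + 1.83*l^2 - 0.73*l + 2.94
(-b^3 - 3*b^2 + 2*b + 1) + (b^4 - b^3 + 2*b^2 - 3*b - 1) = b^4 - 2*b^3 - b^2 - b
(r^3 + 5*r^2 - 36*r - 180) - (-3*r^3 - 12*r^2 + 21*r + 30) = 4*r^3 + 17*r^2 - 57*r - 210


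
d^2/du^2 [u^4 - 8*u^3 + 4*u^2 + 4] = 12*u^2 - 48*u + 8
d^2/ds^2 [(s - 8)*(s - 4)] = 2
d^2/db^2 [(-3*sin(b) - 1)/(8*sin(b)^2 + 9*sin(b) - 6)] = (192*sin(b)^5 + 40*sin(b)^4 + 696*sin(b)^3 + 51*sin(b)^2 - 1134*sin(b) - 582)/(8*sin(b)^2 + 9*sin(b) - 6)^3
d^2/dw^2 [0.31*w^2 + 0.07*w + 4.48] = 0.620000000000000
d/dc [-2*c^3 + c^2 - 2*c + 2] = -6*c^2 + 2*c - 2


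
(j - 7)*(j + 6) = j^2 - j - 42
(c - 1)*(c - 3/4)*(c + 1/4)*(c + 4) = c^4 + 5*c^3/2 - 91*c^2/16 + 23*c/16 + 3/4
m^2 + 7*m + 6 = (m + 1)*(m + 6)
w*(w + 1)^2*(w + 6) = w^4 + 8*w^3 + 13*w^2 + 6*w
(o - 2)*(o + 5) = o^2 + 3*o - 10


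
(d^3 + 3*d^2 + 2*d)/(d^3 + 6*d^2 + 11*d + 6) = d/(d + 3)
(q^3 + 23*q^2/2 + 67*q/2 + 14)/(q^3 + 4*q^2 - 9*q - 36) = (2*q^2 + 15*q + 7)/(2*(q^2 - 9))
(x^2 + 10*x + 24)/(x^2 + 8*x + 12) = (x + 4)/(x + 2)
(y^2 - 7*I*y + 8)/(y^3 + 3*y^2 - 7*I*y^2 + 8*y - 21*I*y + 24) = 1/(y + 3)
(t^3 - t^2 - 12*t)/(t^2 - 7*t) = (t^2 - t - 12)/(t - 7)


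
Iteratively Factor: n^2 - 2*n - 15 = (n + 3)*(n - 5)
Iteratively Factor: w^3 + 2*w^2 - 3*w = (w - 1)*(w^2 + 3*w) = w*(w - 1)*(w + 3)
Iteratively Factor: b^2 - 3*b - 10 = (b - 5)*(b + 2)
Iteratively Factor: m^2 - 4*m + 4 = (m - 2)*(m - 2)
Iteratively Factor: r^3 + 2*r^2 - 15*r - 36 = (r + 3)*(r^2 - r - 12) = (r + 3)^2*(r - 4)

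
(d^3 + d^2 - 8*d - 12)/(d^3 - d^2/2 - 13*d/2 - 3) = 2*(d + 2)/(2*d + 1)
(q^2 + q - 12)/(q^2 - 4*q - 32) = (q - 3)/(q - 8)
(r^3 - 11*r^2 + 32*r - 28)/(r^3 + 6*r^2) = (r^3 - 11*r^2 + 32*r - 28)/(r^2*(r + 6))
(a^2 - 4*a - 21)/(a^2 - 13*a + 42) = (a + 3)/(a - 6)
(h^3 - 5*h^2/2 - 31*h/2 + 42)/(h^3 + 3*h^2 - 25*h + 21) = (h^2 + h/2 - 14)/(h^2 + 6*h - 7)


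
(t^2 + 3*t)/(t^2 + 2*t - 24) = t*(t + 3)/(t^2 + 2*t - 24)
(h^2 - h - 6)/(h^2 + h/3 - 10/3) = 3*(h - 3)/(3*h - 5)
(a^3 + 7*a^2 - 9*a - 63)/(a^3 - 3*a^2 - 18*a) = (a^2 + 4*a - 21)/(a*(a - 6))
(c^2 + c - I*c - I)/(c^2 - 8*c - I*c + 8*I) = (c + 1)/(c - 8)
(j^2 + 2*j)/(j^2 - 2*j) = (j + 2)/(j - 2)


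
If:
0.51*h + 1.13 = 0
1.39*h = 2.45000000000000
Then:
No Solution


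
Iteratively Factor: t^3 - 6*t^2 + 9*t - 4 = (t - 1)*(t^2 - 5*t + 4) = (t - 1)^2*(t - 4)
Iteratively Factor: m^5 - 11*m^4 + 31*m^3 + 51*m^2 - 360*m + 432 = (m - 3)*(m^4 - 8*m^3 + 7*m^2 + 72*m - 144) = (m - 3)^2*(m^3 - 5*m^2 - 8*m + 48) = (m - 3)^2*(m + 3)*(m^2 - 8*m + 16) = (m - 4)*(m - 3)^2*(m + 3)*(m - 4)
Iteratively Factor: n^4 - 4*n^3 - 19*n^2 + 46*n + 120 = (n - 5)*(n^3 + n^2 - 14*n - 24) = (n - 5)*(n + 2)*(n^2 - n - 12) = (n - 5)*(n - 4)*(n + 2)*(n + 3)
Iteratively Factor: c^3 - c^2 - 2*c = (c + 1)*(c^2 - 2*c) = c*(c + 1)*(c - 2)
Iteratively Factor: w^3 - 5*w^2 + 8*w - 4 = (w - 2)*(w^2 - 3*w + 2) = (w - 2)^2*(w - 1)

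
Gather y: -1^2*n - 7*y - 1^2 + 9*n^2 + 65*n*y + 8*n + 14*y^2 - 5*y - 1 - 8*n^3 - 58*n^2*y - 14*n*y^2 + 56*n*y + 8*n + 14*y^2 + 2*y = -8*n^3 + 9*n^2 + 15*n + y^2*(28 - 14*n) + y*(-58*n^2 + 121*n - 10) - 2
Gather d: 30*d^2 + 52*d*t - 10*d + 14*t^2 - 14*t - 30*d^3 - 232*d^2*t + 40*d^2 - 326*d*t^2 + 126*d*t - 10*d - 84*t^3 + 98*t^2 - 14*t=-30*d^3 + d^2*(70 - 232*t) + d*(-326*t^2 + 178*t - 20) - 84*t^3 + 112*t^2 - 28*t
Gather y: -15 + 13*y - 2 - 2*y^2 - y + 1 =-2*y^2 + 12*y - 16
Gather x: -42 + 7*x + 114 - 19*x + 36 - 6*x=108 - 18*x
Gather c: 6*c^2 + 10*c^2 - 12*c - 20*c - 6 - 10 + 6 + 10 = 16*c^2 - 32*c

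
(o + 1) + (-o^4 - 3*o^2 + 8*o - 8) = -o^4 - 3*o^2 + 9*o - 7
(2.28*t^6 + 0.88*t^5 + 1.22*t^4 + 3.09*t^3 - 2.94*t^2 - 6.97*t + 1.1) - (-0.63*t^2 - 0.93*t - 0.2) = 2.28*t^6 + 0.88*t^5 + 1.22*t^4 + 3.09*t^3 - 2.31*t^2 - 6.04*t + 1.3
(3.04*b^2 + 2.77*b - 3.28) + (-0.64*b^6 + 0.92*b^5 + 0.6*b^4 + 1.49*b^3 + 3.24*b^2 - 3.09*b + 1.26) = -0.64*b^6 + 0.92*b^5 + 0.6*b^4 + 1.49*b^3 + 6.28*b^2 - 0.32*b - 2.02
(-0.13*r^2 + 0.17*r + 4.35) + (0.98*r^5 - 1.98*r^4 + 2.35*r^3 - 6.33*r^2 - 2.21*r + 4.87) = 0.98*r^5 - 1.98*r^4 + 2.35*r^3 - 6.46*r^2 - 2.04*r + 9.22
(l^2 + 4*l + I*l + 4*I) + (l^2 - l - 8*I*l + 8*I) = 2*l^2 + 3*l - 7*I*l + 12*I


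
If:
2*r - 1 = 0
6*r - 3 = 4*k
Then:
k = 0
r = 1/2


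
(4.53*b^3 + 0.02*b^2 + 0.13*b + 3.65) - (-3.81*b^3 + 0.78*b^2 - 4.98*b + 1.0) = 8.34*b^3 - 0.76*b^2 + 5.11*b + 2.65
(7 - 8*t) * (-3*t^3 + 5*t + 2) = 24*t^4 - 21*t^3 - 40*t^2 + 19*t + 14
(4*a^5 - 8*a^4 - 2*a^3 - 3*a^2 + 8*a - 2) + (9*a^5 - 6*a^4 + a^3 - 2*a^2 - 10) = 13*a^5 - 14*a^4 - a^3 - 5*a^2 + 8*a - 12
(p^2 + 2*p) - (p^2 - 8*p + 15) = 10*p - 15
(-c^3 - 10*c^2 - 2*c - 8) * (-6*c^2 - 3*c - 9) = 6*c^5 + 63*c^4 + 51*c^3 + 144*c^2 + 42*c + 72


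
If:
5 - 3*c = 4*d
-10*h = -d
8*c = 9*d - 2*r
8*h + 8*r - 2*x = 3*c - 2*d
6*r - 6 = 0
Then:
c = 37/59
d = 46/59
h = 23/295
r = 1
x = 2449/590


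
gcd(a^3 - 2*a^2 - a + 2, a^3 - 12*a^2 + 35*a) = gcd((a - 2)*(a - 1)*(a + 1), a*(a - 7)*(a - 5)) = 1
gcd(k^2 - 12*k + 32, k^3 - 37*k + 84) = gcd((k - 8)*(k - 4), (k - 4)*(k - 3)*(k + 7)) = k - 4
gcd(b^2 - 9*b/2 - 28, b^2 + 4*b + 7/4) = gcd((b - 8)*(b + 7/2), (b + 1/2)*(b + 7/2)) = b + 7/2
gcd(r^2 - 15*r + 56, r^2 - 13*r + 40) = r - 8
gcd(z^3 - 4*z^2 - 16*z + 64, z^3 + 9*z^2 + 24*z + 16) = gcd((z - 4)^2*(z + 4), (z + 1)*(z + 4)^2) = z + 4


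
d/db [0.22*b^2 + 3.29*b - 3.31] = 0.44*b + 3.29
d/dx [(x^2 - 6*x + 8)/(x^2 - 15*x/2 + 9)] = 2*(-3*x^2 + 4*x + 12)/(4*x^4 - 60*x^3 + 297*x^2 - 540*x + 324)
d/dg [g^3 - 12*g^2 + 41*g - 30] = 3*g^2 - 24*g + 41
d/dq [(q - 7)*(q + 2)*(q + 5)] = 3*q^2 - 39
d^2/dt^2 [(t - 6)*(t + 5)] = 2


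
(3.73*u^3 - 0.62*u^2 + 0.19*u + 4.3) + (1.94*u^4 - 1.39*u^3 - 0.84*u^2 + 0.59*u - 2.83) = 1.94*u^4 + 2.34*u^3 - 1.46*u^2 + 0.78*u + 1.47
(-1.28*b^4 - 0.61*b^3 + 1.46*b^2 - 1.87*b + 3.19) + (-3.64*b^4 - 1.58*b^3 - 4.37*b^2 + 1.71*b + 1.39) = -4.92*b^4 - 2.19*b^3 - 2.91*b^2 - 0.16*b + 4.58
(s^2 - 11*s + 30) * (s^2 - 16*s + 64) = s^4 - 27*s^3 + 270*s^2 - 1184*s + 1920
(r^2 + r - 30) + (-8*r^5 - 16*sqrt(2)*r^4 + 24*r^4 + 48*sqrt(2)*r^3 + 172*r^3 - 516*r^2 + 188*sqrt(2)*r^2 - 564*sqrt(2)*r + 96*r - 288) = -8*r^5 - 16*sqrt(2)*r^4 + 24*r^4 + 48*sqrt(2)*r^3 + 172*r^3 - 515*r^2 + 188*sqrt(2)*r^2 - 564*sqrt(2)*r + 97*r - 318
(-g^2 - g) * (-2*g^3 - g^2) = 2*g^5 + 3*g^4 + g^3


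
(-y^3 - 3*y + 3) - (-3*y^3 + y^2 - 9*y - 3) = 2*y^3 - y^2 + 6*y + 6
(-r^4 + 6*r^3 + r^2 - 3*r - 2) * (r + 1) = -r^5 + 5*r^4 + 7*r^3 - 2*r^2 - 5*r - 2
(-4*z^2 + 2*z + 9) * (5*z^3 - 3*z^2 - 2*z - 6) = -20*z^5 + 22*z^4 + 47*z^3 - 7*z^2 - 30*z - 54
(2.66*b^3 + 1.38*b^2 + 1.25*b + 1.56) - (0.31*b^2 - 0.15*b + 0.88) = 2.66*b^3 + 1.07*b^2 + 1.4*b + 0.68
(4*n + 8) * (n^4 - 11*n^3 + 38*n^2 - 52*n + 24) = 4*n^5 - 36*n^4 + 64*n^3 + 96*n^2 - 320*n + 192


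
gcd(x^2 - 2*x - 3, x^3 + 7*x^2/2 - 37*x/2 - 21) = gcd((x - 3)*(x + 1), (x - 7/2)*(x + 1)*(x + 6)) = x + 1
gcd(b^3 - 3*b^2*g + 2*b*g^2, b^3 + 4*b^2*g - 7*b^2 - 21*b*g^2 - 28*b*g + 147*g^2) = 1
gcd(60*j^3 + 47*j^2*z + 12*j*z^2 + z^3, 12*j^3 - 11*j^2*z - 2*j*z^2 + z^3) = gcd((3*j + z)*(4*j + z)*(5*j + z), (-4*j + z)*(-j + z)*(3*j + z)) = 3*j + z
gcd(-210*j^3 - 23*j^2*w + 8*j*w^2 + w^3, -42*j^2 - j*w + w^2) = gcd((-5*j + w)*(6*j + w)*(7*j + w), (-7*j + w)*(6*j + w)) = 6*j + w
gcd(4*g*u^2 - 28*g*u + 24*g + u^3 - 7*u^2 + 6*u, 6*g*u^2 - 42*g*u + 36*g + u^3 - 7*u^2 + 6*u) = u^2 - 7*u + 6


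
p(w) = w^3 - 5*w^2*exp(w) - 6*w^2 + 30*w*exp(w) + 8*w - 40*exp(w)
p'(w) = -5*w^2*exp(w) + 3*w^2 + 20*w*exp(w) - 12*w - 10*exp(w) + 8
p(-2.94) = -109.86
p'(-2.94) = 63.29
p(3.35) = 122.12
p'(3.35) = 26.76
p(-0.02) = -39.96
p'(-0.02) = -1.95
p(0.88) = -39.05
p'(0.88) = 8.75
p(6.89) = -69319.61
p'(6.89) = -107564.65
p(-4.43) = -243.36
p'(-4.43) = 117.69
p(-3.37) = -140.18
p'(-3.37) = 77.90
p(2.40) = 33.74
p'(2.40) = 97.89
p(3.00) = 97.43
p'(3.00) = 99.43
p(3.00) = 97.43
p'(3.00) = 99.43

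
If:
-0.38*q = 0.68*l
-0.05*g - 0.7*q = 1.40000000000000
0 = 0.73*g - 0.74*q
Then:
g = -1.89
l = 1.04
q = -1.86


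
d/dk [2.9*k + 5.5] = 2.90000000000000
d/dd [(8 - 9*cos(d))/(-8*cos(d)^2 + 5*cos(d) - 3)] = (72*cos(d)^2 - 128*cos(d) + 13)*sin(d)/(8*sin(d)^2 + 5*cos(d) - 11)^2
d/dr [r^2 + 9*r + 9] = 2*r + 9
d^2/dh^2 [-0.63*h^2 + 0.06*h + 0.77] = -1.26000000000000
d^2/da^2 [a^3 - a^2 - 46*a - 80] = 6*a - 2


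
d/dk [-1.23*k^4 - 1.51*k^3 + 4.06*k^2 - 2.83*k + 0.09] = -4.92*k^3 - 4.53*k^2 + 8.12*k - 2.83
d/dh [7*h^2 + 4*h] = 14*h + 4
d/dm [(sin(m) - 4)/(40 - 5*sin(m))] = 4*cos(m)/(5*(sin(m) - 8)^2)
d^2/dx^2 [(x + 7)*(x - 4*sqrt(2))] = 2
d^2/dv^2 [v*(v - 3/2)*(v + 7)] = 6*v + 11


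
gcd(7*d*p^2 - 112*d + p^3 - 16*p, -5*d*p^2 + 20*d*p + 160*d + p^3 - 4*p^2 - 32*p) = p + 4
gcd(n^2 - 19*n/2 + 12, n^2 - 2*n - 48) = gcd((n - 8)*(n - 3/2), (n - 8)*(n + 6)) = n - 8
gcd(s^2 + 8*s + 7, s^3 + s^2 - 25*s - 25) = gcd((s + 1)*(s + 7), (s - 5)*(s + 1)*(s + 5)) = s + 1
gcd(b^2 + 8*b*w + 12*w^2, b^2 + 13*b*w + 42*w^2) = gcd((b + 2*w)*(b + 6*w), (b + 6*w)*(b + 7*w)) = b + 6*w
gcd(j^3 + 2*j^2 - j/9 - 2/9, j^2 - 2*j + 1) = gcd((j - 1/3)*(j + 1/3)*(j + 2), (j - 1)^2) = 1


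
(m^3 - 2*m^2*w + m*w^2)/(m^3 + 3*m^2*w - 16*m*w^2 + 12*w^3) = m*(-m + w)/(-m^2 - 4*m*w + 12*w^2)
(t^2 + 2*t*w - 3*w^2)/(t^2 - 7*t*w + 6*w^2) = (t + 3*w)/(t - 6*w)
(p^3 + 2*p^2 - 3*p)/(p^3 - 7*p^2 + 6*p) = (p + 3)/(p - 6)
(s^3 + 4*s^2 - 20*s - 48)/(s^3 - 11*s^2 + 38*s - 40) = (s^2 + 8*s + 12)/(s^2 - 7*s + 10)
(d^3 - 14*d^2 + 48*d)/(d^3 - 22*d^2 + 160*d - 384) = d/(d - 8)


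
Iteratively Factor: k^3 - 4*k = (k + 2)*(k^2 - 2*k) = k*(k + 2)*(k - 2)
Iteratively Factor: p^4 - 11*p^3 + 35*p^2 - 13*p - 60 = (p - 4)*(p^3 - 7*p^2 + 7*p + 15) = (p - 4)*(p - 3)*(p^2 - 4*p - 5) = (p - 4)*(p - 3)*(p + 1)*(p - 5)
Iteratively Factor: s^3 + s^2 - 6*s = (s)*(s^2 + s - 6) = s*(s - 2)*(s + 3)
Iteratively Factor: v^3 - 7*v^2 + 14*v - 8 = (v - 4)*(v^2 - 3*v + 2) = (v - 4)*(v - 1)*(v - 2)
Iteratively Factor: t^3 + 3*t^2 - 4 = (t + 2)*(t^2 + t - 2) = (t - 1)*(t + 2)*(t + 2)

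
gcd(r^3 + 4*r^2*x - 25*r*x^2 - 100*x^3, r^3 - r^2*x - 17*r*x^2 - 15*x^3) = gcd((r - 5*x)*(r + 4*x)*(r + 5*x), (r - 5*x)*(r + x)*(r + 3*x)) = -r + 5*x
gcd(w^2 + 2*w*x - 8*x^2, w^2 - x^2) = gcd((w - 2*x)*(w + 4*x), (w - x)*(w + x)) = 1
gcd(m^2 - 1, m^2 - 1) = m^2 - 1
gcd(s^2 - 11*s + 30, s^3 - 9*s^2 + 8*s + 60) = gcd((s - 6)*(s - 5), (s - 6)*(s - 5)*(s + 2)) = s^2 - 11*s + 30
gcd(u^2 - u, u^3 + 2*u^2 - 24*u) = u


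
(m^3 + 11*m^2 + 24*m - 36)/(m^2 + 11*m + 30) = (m^2 + 5*m - 6)/(m + 5)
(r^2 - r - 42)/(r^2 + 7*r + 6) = (r - 7)/(r + 1)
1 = 1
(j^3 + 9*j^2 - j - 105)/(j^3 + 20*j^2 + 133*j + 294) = (j^2 + 2*j - 15)/(j^2 + 13*j + 42)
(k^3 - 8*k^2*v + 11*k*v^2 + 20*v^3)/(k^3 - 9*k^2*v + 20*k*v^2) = (k + v)/k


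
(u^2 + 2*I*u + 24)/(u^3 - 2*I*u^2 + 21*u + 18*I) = (u^2 + 2*I*u + 24)/(u^3 - 2*I*u^2 + 21*u + 18*I)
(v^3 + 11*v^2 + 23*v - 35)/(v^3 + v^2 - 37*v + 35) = (v + 5)/(v - 5)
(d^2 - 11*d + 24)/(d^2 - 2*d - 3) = (d - 8)/(d + 1)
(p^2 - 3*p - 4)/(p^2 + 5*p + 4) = (p - 4)/(p + 4)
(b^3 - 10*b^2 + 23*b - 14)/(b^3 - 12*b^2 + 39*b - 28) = (b - 2)/(b - 4)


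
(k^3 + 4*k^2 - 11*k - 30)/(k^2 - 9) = (k^2 + 7*k + 10)/(k + 3)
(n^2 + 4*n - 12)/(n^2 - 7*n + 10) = (n + 6)/(n - 5)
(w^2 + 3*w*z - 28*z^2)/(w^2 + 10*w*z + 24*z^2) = (w^2 + 3*w*z - 28*z^2)/(w^2 + 10*w*z + 24*z^2)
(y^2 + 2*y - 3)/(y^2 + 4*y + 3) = (y - 1)/(y + 1)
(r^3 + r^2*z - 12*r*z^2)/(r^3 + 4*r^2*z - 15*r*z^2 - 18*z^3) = r*(r + 4*z)/(r^2 + 7*r*z + 6*z^2)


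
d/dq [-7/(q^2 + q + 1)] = 7*(2*q + 1)/(q^2 + q + 1)^2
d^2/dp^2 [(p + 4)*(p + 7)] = 2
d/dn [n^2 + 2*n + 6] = 2*n + 2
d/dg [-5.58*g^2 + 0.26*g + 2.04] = 0.26 - 11.16*g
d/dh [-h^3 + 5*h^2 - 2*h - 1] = -3*h^2 + 10*h - 2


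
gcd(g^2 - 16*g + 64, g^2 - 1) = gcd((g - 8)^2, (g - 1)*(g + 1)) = 1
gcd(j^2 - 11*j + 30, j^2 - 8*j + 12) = j - 6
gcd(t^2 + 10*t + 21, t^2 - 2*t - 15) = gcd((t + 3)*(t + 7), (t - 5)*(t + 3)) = t + 3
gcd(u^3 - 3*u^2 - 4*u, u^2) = u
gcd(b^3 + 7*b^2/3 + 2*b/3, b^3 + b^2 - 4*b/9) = b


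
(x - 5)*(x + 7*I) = x^2 - 5*x + 7*I*x - 35*I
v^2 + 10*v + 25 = (v + 5)^2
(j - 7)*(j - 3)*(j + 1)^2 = j^4 - 8*j^3 + 2*j^2 + 32*j + 21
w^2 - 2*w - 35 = (w - 7)*(w + 5)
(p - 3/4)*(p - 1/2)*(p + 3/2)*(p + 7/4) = p^4 + 2*p^3 - 17*p^2/16 - 33*p/16 + 63/64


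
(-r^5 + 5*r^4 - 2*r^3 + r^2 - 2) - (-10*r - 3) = -r^5 + 5*r^4 - 2*r^3 + r^2 + 10*r + 1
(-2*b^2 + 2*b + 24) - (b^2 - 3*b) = -3*b^2 + 5*b + 24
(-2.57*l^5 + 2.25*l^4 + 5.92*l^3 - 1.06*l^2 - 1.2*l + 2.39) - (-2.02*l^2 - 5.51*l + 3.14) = -2.57*l^5 + 2.25*l^4 + 5.92*l^3 + 0.96*l^2 + 4.31*l - 0.75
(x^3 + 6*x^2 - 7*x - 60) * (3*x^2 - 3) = 3*x^5 + 18*x^4 - 24*x^3 - 198*x^2 + 21*x + 180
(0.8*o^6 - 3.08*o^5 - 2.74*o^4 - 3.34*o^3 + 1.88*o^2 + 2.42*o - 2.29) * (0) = 0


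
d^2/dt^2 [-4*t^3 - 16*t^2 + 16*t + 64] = -24*t - 32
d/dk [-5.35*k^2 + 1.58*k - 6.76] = 1.58 - 10.7*k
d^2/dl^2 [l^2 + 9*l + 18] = 2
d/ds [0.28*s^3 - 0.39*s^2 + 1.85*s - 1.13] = 0.84*s^2 - 0.78*s + 1.85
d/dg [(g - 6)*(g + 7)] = 2*g + 1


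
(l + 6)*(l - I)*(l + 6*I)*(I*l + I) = I*l^4 - 5*l^3 + 7*I*l^3 - 35*l^2 + 12*I*l^2 - 30*l + 42*I*l + 36*I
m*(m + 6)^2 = m^3 + 12*m^2 + 36*m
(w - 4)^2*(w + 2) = w^3 - 6*w^2 + 32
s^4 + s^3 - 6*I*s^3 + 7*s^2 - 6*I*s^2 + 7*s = s*(s + 1)*(s - 7*I)*(s + I)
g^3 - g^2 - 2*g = g*(g - 2)*(g + 1)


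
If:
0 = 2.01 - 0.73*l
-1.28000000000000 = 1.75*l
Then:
No Solution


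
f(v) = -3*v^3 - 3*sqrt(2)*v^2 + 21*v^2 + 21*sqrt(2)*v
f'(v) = -9*v^2 - 6*sqrt(2)*v + 42*v + 21*sqrt(2)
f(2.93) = 155.42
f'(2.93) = 50.63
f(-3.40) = 210.65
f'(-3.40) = -188.29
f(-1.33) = -2.80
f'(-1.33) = -30.80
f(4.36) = 199.39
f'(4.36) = 4.74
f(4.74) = 197.78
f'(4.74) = -13.65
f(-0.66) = -11.44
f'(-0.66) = 3.66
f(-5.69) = 926.21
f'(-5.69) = -452.39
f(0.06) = 1.84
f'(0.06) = 31.68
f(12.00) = -2414.56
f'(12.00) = -864.12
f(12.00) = -2414.56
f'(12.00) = -864.12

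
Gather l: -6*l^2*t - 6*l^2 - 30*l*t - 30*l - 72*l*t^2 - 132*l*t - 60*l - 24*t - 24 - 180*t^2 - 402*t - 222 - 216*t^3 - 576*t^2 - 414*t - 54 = l^2*(-6*t - 6) + l*(-72*t^2 - 162*t - 90) - 216*t^3 - 756*t^2 - 840*t - 300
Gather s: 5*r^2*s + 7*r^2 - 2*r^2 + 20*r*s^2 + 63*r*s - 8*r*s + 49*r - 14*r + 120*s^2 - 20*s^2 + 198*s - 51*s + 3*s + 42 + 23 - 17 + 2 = 5*r^2 + 35*r + s^2*(20*r + 100) + s*(5*r^2 + 55*r + 150) + 50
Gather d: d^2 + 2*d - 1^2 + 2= d^2 + 2*d + 1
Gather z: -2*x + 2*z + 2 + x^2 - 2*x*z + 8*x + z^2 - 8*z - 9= x^2 + 6*x + z^2 + z*(-2*x - 6) - 7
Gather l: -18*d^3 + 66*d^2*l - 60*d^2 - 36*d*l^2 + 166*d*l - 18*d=-18*d^3 - 60*d^2 - 36*d*l^2 - 18*d + l*(66*d^2 + 166*d)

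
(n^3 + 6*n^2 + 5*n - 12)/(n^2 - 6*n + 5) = (n^2 + 7*n + 12)/(n - 5)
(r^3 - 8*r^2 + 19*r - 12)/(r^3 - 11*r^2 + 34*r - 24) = (r - 3)/(r - 6)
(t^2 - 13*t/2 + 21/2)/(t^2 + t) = (2*t^2 - 13*t + 21)/(2*t*(t + 1))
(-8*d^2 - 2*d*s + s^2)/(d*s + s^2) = (-8*d^2 - 2*d*s + s^2)/(s*(d + s))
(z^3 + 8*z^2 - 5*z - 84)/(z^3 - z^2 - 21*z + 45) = (z^2 + 11*z + 28)/(z^2 + 2*z - 15)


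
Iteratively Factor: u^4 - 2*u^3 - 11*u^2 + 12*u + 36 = (u - 3)*(u^3 + u^2 - 8*u - 12) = (u - 3)*(u + 2)*(u^2 - u - 6) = (u - 3)^2*(u + 2)*(u + 2)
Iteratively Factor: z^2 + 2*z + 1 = (z + 1)*(z + 1)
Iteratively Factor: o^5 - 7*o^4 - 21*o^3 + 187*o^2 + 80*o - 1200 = (o + 3)*(o^4 - 10*o^3 + 9*o^2 + 160*o - 400) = (o - 5)*(o + 3)*(o^3 - 5*o^2 - 16*o + 80) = (o - 5)*(o + 3)*(o + 4)*(o^2 - 9*o + 20) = (o - 5)^2*(o + 3)*(o + 4)*(o - 4)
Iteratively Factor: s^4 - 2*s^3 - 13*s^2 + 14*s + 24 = (s + 1)*(s^3 - 3*s^2 - 10*s + 24) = (s - 2)*(s + 1)*(s^2 - s - 12) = (s - 2)*(s + 1)*(s + 3)*(s - 4)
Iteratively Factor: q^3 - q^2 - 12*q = (q + 3)*(q^2 - 4*q) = q*(q + 3)*(q - 4)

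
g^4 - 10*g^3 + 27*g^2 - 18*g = g*(g - 6)*(g - 3)*(g - 1)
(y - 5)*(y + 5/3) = y^2 - 10*y/3 - 25/3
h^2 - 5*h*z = h*(h - 5*z)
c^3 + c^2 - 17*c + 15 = (c - 3)*(c - 1)*(c + 5)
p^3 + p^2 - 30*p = p*(p - 5)*(p + 6)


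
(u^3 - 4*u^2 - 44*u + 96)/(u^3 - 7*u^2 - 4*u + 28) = (u^2 - 2*u - 48)/(u^2 - 5*u - 14)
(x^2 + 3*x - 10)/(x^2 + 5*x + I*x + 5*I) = (x - 2)/(x + I)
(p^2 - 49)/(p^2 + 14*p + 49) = (p - 7)/(p + 7)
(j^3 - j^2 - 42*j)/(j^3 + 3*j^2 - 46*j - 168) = j/(j + 4)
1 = 1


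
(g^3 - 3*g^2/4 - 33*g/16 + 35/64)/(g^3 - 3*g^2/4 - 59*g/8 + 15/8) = (2*g^2 - g - 35/8)/(2*g^2 - g - 15)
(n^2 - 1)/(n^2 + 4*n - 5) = (n + 1)/(n + 5)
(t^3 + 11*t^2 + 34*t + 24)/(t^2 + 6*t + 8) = (t^2 + 7*t + 6)/(t + 2)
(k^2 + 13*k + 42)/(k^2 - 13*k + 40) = (k^2 + 13*k + 42)/(k^2 - 13*k + 40)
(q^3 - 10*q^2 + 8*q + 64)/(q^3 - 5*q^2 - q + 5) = (q^3 - 10*q^2 + 8*q + 64)/(q^3 - 5*q^2 - q + 5)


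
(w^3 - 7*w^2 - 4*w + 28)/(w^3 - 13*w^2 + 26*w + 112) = (w - 2)/(w - 8)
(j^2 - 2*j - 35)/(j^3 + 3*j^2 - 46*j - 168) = (j + 5)/(j^2 + 10*j + 24)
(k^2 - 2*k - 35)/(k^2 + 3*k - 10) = (k - 7)/(k - 2)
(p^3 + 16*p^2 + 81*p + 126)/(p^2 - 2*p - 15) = (p^2 + 13*p + 42)/(p - 5)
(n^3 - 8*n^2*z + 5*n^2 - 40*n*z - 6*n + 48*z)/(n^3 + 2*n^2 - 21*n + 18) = (n - 8*z)/(n - 3)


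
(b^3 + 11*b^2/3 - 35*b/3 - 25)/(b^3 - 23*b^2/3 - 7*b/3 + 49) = (3*b^2 + 20*b + 25)/(3*b^2 - 14*b - 49)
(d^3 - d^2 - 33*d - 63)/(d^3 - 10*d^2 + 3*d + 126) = (d + 3)/(d - 6)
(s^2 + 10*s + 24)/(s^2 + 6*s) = (s + 4)/s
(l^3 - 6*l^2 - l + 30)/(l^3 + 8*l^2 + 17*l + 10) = (l^2 - 8*l + 15)/(l^2 + 6*l + 5)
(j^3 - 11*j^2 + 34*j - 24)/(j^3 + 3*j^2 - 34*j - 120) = (j^2 - 5*j + 4)/(j^2 + 9*j + 20)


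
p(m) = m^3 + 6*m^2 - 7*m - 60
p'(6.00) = 173.00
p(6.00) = 330.00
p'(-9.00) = 128.00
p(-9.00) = -240.00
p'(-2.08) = -18.98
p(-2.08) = -28.48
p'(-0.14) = -8.62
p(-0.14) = -58.91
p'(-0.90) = -15.37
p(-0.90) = -49.57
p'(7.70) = 263.27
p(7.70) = 698.37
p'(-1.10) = -16.57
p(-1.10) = -46.37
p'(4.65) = 113.67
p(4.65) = 137.73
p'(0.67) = 2.39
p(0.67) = -61.70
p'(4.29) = 99.69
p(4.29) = 99.35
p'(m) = 3*m^2 + 12*m - 7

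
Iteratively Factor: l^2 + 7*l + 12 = (l + 4)*(l + 3)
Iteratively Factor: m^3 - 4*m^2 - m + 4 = (m + 1)*(m^2 - 5*m + 4) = (m - 4)*(m + 1)*(m - 1)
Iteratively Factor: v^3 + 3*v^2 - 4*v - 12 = (v - 2)*(v^2 + 5*v + 6) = (v - 2)*(v + 2)*(v + 3)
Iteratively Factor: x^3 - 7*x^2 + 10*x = (x)*(x^2 - 7*x + 10) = x*(x - 5)*(x - 2)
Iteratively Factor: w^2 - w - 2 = (w - 2)*(w + 1)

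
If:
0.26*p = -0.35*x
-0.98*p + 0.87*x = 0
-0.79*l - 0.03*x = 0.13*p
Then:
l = 0.00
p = 0.00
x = 0.00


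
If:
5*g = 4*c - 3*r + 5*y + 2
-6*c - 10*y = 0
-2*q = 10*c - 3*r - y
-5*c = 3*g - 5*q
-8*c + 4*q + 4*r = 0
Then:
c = -25/103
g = 80/103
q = 23/103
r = -73/103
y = 15/103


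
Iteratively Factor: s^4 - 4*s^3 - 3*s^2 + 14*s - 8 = (s - 1)*(s^3 - 3*s^2 - 6*s + 8) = (s - 1)^2*(s^2 - 2*s - 8) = (s - 1)^2*(s + 2)*(s - 4)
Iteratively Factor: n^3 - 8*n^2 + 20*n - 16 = (n - 2)*(n^2 - 6*n + 8) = (n - 2)^2*(n - 4)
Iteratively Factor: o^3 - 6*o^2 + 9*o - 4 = (o - 1)*(o^2 - 5*o + 4) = (o - 1)^2*(o - 4)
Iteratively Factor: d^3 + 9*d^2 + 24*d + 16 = (d + 1)*(d^2 + 8*d + 16) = (d + 1)*(d + 4)*(d + 4)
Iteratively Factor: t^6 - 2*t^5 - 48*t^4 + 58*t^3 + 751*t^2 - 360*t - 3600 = (t - 5)*(t^5 + 3*t^4 - 33*t^3 - 107*t^2 + 216*t + 720) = (t - 5)*(t + 3)*(t^4 - 33*t^2 - 8*t + 240) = (t - 5)*(t - 3)*(t + 3)*(t^3 + 3*t^2 - 24*t - 80) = (t - 5)*(t - 3)*(t + 3)*(t + 4)*(t^2 - t - 20) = (t - 5)*(t - 3)*(t + 3)*(t + 4)^2*(t - 5)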